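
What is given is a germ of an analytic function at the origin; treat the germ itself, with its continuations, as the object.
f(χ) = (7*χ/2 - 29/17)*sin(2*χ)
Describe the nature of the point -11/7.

The point is a regular point.

There is no denominator, hence no pole anywhere.
The factor sin(2*χ) is entire.
So the germ continues analytically to -11/7.


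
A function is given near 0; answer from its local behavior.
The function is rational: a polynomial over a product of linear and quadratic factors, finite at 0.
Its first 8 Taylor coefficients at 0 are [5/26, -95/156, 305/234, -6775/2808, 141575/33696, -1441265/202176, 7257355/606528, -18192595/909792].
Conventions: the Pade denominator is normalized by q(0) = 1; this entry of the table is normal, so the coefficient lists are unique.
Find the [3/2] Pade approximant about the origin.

Taylor coefficients needed (read off): a_0 = 5/26, a_1 = -95/156, a_2 = 305/234, a_3 = -6775/2808, a_4 = 141575/33696, a_5 = -1441265/202176.
Write the denominator as Q(ω) = 1 + q1*ω + q2*ω^2. Requiring Q*f - P = O(ω^6) with deg P <= 3 kills the coefficients of ω^4..ω^5 in Q*f:
  ω^4: a_4 + q1*a_3 + q2*a_2 = 0, i.e. 141575/33696 + (-6775/2808)*q1 + (305/234)*q2 = 0.
  ω^5: a_5 + q1*a_4 + q2*a_3 = 0, i.e. -1441265/202176 + (141575/33696)*q1 + (-6775/2808)*q2 = 0.
Solving this linear system: q1 = 118517/48360, q2 = 16933/12896.
The numerator is Q*f truncated at degree 3: P0 = a_0 = 5/26; P1 = a_1 + q1*a_0 = -11541/83824; P2 = a_2 + q1*a_1 + q2*a_0 = 21291/335296; P3 = a_3 + q1*a_2 + q2*a_1 = -12097/670592.

The Pade approximant has numerator coefficients [5/26, -11541/83824, 21291/335296, -12097/670592]; denominator coefficients [1, 118517/48360, 16933/12896].


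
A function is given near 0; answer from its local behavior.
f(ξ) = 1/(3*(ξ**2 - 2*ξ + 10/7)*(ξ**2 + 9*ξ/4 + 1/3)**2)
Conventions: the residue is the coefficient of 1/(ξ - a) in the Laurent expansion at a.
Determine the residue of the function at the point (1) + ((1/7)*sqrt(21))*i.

The factor ξ**2 - 2*ξ + 10/7 splits as (ξ - a)(ξ - a') with a = (1) + ((1/7)*sqrt(21))*i, a' = (1) - ((1/7)*sqrt(21))*i. At the order-1 pole a set g(ξ) = (ξ - a)*f(ξ) = [1/(3*(ξ**2 + 9*ξ/4 + 1/3)**2)] / (ξ - a').
Simple pole: residue = g(a) at a = (1) + ((1/7)*sqrt(21))*i, which is (-55627740/3896630929) - ((1529192/3896630929)*sqrt(21))*i.

The residue is (-55627740/3896630929) - ((1529192/3896630929)*sqrt(21))*i.


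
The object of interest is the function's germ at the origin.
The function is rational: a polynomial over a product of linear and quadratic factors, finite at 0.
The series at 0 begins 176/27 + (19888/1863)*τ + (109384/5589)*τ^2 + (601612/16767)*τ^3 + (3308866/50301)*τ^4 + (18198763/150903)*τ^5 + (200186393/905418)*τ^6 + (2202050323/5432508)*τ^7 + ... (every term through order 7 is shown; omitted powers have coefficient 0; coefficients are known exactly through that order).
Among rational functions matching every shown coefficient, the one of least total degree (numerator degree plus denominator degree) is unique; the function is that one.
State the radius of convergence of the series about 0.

The radius of convergence is 6/11.

No rational of total degree below 2 reproduces all 8 coefficients; solving the [1/1] Pade equations on them gives f(τ) = (16*τ/23 - 32/9)/(τ - 6/11), whose expansion matches every shown term.
Denominator factor (τ - 6/11): pole of order 1 at 6/11, modulus 6/11.
The radius of convergence is the smallest modulus among the singular points: 6/11.


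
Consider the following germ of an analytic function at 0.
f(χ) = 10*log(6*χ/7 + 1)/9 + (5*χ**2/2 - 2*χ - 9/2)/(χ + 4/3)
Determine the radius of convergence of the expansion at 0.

Denominator factor (χ + 4/3): pole of order 1 at -4/3, modulus 4/3.
Branch term (10/9)*log(1 - χ/(-7/6)): its argument vanishes at χ = -7/6, a logarithmic branch point, modulus 7/6.
The radius of convergence is the smallest modulus among the singular points: 7/6.

The radius of convergence is 7/6.


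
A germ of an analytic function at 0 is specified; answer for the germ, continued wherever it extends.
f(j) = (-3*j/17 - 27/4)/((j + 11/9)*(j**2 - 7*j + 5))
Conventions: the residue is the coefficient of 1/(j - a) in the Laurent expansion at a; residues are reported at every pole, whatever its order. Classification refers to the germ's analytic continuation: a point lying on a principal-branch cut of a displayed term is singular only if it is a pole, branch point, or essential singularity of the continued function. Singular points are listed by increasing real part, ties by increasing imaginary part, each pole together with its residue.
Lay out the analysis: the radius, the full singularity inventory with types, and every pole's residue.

Radius of convergence at 0: 7/2 - (1/2)*sqrt(29).
At -11/9: a pole of order 1; residue -35991/82892.
At 7/2 - (1/2)*sqrt(29): a pole of order 1; residue 35991/165784 + (369171/4807736)*sqrt(29).
At 7/2 + (1/2)*sqrt(29): a pole of order 1; residue 35991/165784 - (369171/4807736)*sqrt(29).


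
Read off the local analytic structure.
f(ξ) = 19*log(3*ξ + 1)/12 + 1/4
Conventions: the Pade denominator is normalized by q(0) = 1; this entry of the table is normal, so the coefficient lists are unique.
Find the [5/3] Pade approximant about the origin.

Taylor coefficients needed (expand at 0): a_0 = 1/4, a_1 = 19/4, a_2 = -57/8, a_3 = 57/4, a_4 = -513/16, a_5 = 1539/20, a_6 = -1539/8, a_7 = 13851/28, a_8 = -41553/32.
Write the denominator as Q(ξ) = 1 + q1*ξ + q2*ξ^2 + q3*ξ^3. Requiring Q*f - P = O(ξ^9) with deg P <= 5 kills the coefficients of ξ^6..ξ^8 in Q*f:
  ξ^6: a_6 + q1*a_5 + q2*a_4 + q3*a_3 = 0, i.e. -1539/8 + (1539/20)*q1 + (-513/16)*q2 + (57/4)*q3 = 0.
  ξ^7: a_7 + q1*a_6 + q2*a_5 + q3*a_4 = 0, i.e. 13851/28 + (-1539/8)*q1 + (1539/20)*q2 + (-513/16)*q3 = 0.
  ξ^8: a_8 + q1*a_7 + q2*a_6 + q3*a_5 = 0, i.e. -41553/32 + (13851/28)*q1 + (-1539/8)*q2 + (1539/20)*q3 = 0.
Solving this linear system: q1 = 45/8, q2 = 135/14, q3 = 135/28.
The numerator is Q*f truncated at degree 5: P0 = a_0 = 1/4; P1 = a_1 + q1*a_0 = 197/32; P2 = a_2 + q1*a_1 + q2*a_0 = 4929/224; P3 = a_3 + q1*a_2 + q2*a_1 + q3*a_0 = 9489/448; P4 = a_4 + q1*a_3 + q2*a_2 + q3*a_1 = 513/224; P5 = a_5 + q1*a_4 + q2*a_3 + q3*a_2 = -1539/4480.

The Pade approximant has numerator coefficients [1/4, 197/32, 4929/224, 9489/448, 513/224, -1539/4480]; denominator coefficients [1, 45/8, 135/14, 135/28].


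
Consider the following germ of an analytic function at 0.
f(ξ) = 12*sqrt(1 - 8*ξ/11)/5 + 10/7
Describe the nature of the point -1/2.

There is no denominator, hence no pole anywhere.
Branch term sqrt(1 - ξ/(11/8)): argument at -1/2 is 15/11, nonzero, so -1/2 is not its branch point (a point on a principal cut is still regular for the continued germ).
So the germ continues analytically to -1/2.

The point is a regular point.


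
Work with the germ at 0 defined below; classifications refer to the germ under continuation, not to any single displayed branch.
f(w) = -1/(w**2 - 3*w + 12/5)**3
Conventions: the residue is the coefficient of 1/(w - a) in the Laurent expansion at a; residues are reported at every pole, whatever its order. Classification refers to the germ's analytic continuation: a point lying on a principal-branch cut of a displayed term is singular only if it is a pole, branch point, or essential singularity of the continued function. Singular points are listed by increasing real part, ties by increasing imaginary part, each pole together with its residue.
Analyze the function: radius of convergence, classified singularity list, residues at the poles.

Denominator factor (w**2 - 3*w + 12/5)^3: discriminant -3/5, complex-conjugate roots (3/2) + ((1/10)*sqrt(15))*i and (3/2) - ((1/10)*sqrt(15))*i; poles of order 3, moduli (2/5)*sqrt(15) and (2/5)*sqrt(15).
The radius of convergence is the smallest modulus among the singular points: (2/5)*sqrt(15).
The factor w**2 - 3*w + 12/5 splits as (w - a)(w - a') with a = (3/2) - ((1/10)*sqrt(15))*i, a' = (3/2) + ((1/10)*sqrt(15))*i. At the order-3 pole a set g(w) = (w - a)^3*f(w) = [-1] / (w - a')^3.
Order-3 pole: residue = g''(a)/2; g''((3/2) - ((1/10)*sqrt(15))*i) = -((100/9)*sqrt(15))*i, so the residue is -((50/9)*sqrt(15))*i.
The factor w**2 - 3*w + 12/5 splits as (w - a)(w - a') with a = (3/2) + ((1/10)*sqrt(15))*i, a' = (3/2) - ((1/10)*sqrt(15))*i. At the order-3 pole a set g(w) = (w - a)^3*f(w) = [-1] / (w - a')^3.
Order-3 pole: residue = g''(a)/2; g''((3/2) + ((1/10)*sqrt(15))*i) = ((100/9)*sqrt(15))*i, so the residue is ((50/9)*sqrt(15))*i.
List the singular points by increasing real part (a conjugate pair: the negative imaginary part first).

Radius of convergence at 0: (2/5)*sqrt(15).
At (3/2) - ((1/10)*sqrt(15))*i: a pole of order 3; residue -((50/9)*sqrt(15))*i.
At (3/2) + ((1/10)*sqrt(15))*i: a pole of order 3; residue ((50/9)*sqrt(15))*i.


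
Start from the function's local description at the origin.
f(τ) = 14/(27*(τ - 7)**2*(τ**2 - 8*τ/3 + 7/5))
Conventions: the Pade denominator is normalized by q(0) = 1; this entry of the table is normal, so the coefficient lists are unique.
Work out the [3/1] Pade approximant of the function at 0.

The Pade approximant has numerator coefficients [10/1323, 1291105/220865589, 1617190/515353041, 13355660/10822413861]; denominator coefficients [1, -1419445/1001658].

Taylor coefficients needed (expand at 0): a_0 = 10/1323, a_1 = 460/27783, a_2 = 15520/583443, a_3 = 68140/1750329, a_4 = 14194450/257298363.
Write the denominator as Q(τ) = 1 + q1*τ. Requiring Q*f - P = O(τ^5) with deg P <= 3 kills the coefficients of τ^4..τ^4 in Q*f:
  τ^4: a_4 + q1*a_3 = 0, i.e. 14194450/257298363 + (68140/1750329)*q1 = 0.
Solving this linear system: q1 = -1419445/1001658.
The numerator is Q*f truncated at degree 3: P0 = a_0 = 10/1323; P1 = a_1 + q1*a_0 = 1291105/220865589; P2 = a_2 + q1*a_1 = 1617190/515353041; P3 = a_3 + q1*a_2 = 13355660/10822413861.


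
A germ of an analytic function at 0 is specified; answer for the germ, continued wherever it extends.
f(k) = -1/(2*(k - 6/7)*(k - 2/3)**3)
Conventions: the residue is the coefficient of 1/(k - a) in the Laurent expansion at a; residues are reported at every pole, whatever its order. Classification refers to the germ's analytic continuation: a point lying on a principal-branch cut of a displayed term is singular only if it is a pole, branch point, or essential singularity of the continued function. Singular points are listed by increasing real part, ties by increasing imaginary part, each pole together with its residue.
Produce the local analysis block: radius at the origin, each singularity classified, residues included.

Denominator factor (k - 6/7): pole of order 1 at 6/7, modulus 6/7.
Denominator factor (k - 2/3)^3: pole of order 3 at 2/3, modulus 2/3.
The radius of convergence is the smallest modulus among the singular points: 2/3.
At the order-3 pole 2/3 set g(k) = (k - (2/3))^3*f(k) = -1/(2*(k - 6/7)).
Order-3 pole: residue = g''(a)/2; g''(2/3) = 9261/64, so the residue is 9261/128.
At the order-1 pole 6/7 set g(k) = (k - (6/7))*f(k) = -1/(2*(k - 2/3)**3).
Simple pole: residue = g(a) at a = 6/7, which is -9261/128.
List the singular points by increasing real part (a conjugate pair: the negative imaginary part first).

Radius of convergence at 0: 2/3.
At 2/3: a pole of order 3; residue 9261/128.
At 6/7: a pole of order 1; residue -9261/128.


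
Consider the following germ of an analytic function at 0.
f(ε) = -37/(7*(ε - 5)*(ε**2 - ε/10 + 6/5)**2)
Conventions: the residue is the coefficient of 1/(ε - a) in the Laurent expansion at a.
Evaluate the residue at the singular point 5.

At the order-1 pole 5 set g(ε) = (ε - (5))*f(ε) = -37/(7*(ε**2 - ε/10 + 6/5)**2).
Simple pole: residue = g(a) at a = 5, which is -3700/462343.

The residue is -3700/462343.


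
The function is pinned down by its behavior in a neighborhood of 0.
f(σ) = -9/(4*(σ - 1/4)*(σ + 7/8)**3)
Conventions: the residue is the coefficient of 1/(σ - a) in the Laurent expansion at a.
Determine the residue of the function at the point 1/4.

At the order-1 pole 1/4 set g(σ) = (σ - (1/4))*f(σ) = -9/(4*(σ + 7/8)**3).
Simple pole: residue = g(a) at a = 1/4, which is -128/81.

The residue is -128/81.


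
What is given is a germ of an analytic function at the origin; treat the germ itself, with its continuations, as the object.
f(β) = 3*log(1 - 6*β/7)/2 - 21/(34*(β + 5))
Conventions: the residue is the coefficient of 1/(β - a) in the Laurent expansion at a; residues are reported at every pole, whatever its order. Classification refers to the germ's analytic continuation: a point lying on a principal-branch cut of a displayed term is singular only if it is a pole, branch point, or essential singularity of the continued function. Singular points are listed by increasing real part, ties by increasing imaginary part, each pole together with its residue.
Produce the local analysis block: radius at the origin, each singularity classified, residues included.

Radius of convergence at 0: 7/6.
At -5: a pole of order 1; residue -21/34.
At 7/6: a logarithmic branch point.

Denominator factor (β + 5): pole of order 1 at -5, modulus 5.
Branch term (3/2)*log(1 - β/(7/6)): its argument vanishes at β = 7/6, a logarithmic branch point, modulus 7/6.
The radius of convergence is the smallest modulus among the singular points: 7/6.
The branch term is analytic at -5 and contributes nothing to the residue; only the rational part matters.
At the order-1 pole -5 set g(β) = (β - (-5))*(rational part) = -21/34.
Simple pole: residue = g(a) at a = -5, which is -21/34.
List the singular points by increasing real part (a conjugate pair: the negative imaginary part first).


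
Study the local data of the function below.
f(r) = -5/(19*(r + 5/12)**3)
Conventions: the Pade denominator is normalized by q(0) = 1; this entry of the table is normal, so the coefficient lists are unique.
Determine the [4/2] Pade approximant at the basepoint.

The Pade approximant has numerator coefficients [-1728/475, 13824/2375, -497664/59375, 2985984/296875, -11943936/1484375]; denominator coefficients [1, 28/5, 1008/125].

Taylor coefficients needed (expand at 0): a_0 = -1728/475, a_1 = 62208/2375, a_2 = -1492992/11875, a_3 = 5971968/11875, a_4 = -107495424/59375, a_5 = 9029615616/1484375, a_6 = -144473849856/7421875.
Write the denominator as Q(r) = 1 + q1*r + q2*r^2. Requiring Q*f - P = O(r^7) with deg P <= 4 kills the coefficients of r^5..r^6 in Q*f:
  r^5: a_5 + q1*a_4 + q2*a_3 = 0, i.e. 9029615616/1484375 + (-107495424/59375)*q1 + (5971968/11875)*q2 = 0.
  r^6: a_6 + q1*a_5 + q2*a_4 = 0, i.e. -144473849856/7421875 + (9029615616/1484375)*q1 + (-107495424/59375)*q2 = 0.
Solving this linear system: q1 = 28/5, q2 = 1008/125.
The numerator is Q*f truncated at degree 4: P0 = a_0 = -1728/475; P1 = a_1 + q1*a_0 = 13824/2375; P2 = a_2 + q1*a_1 + q2*a_0 = -497664/59375; P3 = a_3 + q1*a_2 + q2*a_1 = 2985984/296875; P4 = a_4 + q1*a_3 + q2*a_2 = -11943936/1484375.


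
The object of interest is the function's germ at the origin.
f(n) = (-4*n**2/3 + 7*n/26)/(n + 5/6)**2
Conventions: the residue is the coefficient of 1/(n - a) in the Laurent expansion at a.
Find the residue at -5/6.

The residue is 583/234.

At the order-2 pole -5/6 set g(n) = (n - (-5/6))^2*f(n) = -4*n**2/3 + 7*n/26.
Order-2 pole: residue = g'(a); g'(-5/6) = 583/234, so the residue is 583/234.


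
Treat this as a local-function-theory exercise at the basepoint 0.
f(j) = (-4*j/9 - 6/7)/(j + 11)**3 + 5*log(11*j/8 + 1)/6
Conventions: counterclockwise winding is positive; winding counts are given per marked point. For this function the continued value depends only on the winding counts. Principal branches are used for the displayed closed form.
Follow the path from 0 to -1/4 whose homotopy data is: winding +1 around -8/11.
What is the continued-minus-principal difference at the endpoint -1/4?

The rational part is single-valued and drops out of the difference; each branch term changes only by its own monodromy.
(5/6)*log(1 - j/(-8/11)): each positive loop around -8/11 adds 2*pi*i to the log, so winding +1 contributes (5/6)*(1)*2*pi*i = (5/3)*pi*i.
Summing the contributions at j = -1/4 gives (5/3)*pi*i.

Continued minus principal equals (5/3)*pi*i.


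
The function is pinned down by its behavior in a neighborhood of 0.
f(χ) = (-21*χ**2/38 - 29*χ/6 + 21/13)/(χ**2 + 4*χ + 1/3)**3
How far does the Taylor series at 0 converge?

Denominator factor (χ**2 + 4*χ + 1/3)^3: discriminant 44/3, real irrational roots -2 + (1/3)*sqrt(33) and -2 - (1/3)*sqrt(33); poles of order 3, moduli 2 - (1/3)*sqrt(33) and 2 + (1/3)*sqrt(33).
The radius of convergence is the smallest modulus among the singular points: 2 - (1/3)*sqrt(33).

The radius of convergence is 2 - (1/3)*sqrt(33).


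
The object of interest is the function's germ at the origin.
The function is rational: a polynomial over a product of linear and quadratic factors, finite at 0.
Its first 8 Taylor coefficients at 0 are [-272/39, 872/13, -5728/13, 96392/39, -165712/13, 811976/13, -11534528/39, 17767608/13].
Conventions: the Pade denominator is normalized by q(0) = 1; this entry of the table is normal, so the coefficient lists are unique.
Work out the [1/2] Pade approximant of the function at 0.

Taylor coefficients needed (read off): a_0 = -272/39, a_1 = 872/13, a_2 = -5728/13, a_3 = 96392/39.
Write the denominator as Q(ρ) = 1 + q1*ρ + q2*ρ^2. Requiring Q*f - P = O(ρ^4) with deg P <= 1 kills the coefficients of ρ^2..ρ^3 in Q*f:
  ρ^2: a_2 + q1*a_1 + q2*a_0 = 0, i.e. -5728/13 + (872/13)*q1 + (-272/39)*q2 = 0.
  ρ^3: a_3 + q1*a_2 + q2*a_1 = 0, i.e. 96392/39 + (-5728/13)*q1 + (872/13)*q2 = 0.
Solving this linear system: q1 = 292730/33897, q2 = 224627/11299.
The numerator is Q*f truncated at degree 1: P0 = a_0 = -272/39; P1 = a_1 + q1*a_0 = 9051992/1321983.

The Pade approximant has numerator coefficients [-272/39, 9051992/1321983]; denominator coefficients [1, 292730/33897, 224627/11299].


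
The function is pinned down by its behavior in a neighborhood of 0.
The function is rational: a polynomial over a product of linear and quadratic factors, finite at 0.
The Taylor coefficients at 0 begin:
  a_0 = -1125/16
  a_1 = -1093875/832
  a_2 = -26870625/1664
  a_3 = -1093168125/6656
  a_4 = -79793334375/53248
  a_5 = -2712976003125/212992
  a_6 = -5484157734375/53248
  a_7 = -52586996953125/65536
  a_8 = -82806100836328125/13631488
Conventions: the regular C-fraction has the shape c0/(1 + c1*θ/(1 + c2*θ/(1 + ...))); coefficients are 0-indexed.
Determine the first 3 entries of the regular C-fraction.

Taylor coefficients (read off): a_0 = -1125/16, a_1 = -1093875/832, a_2 = -26870625/1664.
c0 = a_0 = -1125/16. Peel one level at a time: if S = 1 + c*θ/S' with S'(0) = 1, then c is the θ-coefficient of S and S' = c*θ/(S - 1).
S_1 = c0/f = 1 + (-2917/156)*θ + (2919799/24336)*θ^2 + ...; c1 = -2917/156.
S_2 = c1*θ/(S_1 - 1) = 1 + (2919799/455052)*θ + ...; c2 = 2919799/455052.

The regular C-fraction coefficients are [-1125/16, -2917/156, 2919799/455052].


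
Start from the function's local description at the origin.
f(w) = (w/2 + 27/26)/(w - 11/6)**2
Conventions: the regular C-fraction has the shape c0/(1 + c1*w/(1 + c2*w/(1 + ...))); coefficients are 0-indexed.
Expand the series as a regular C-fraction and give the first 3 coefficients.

The regular C-fraction coefficients are [486/1573, -467/297, 93025/138699].

Taylor coefficients (expand at 0): a_0 = 486/1573, a_1 = 8406/17303, a_2 = 83376/190333.
c0 = a_0 = 486/1573. Peel one level at a time: if S = 1 + c*w/S' with S'(0) = 1, then c is the w-coefficient of S and S' = c*w/(S - 1).
S_1 = c0/f = 1 + (-467/297)*w + (93025/88209)*w^2 + ...; c1 = -467/297.
S_2 = c1*w/(S_1 - 1) = 1 + (93025/138699)*w + ...; c2 = 93025/138699.


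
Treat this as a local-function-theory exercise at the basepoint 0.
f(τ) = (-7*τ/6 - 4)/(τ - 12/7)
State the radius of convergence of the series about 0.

Denominator factor (τ - 12/7): pole of order 1 at 12/7, modulus 12/7.
The radius of convergence is the smallest modulus among the singular points: 12/7.

The radius of convergence is 12/7.


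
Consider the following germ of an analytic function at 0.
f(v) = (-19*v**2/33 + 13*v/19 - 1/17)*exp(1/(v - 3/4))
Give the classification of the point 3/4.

The exponent 1/(v - (3/4)) has a pole at 3/4, so exp(1/(v - (3/4))) takes every nonzero value near it: an essential singularity (not a pole of any order).

The point is an essential singularity.


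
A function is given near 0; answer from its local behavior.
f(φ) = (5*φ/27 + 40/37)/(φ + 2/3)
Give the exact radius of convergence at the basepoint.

The radius of convergence is 2/3.

Denominator factor (φ + 2/3): pole of order 1 at -2/3, modulus 2/3.
The radius of convergence is the smallest modulus among the singular points: 2/3.


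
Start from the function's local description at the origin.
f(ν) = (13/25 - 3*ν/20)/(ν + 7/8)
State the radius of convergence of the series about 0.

The radius of convergence is 7/8.

Denominator factor (ν + 7/8): pole of order 1 at -7/8, modulus 7/8.
The radius of convergence is the smallest modulus among the singular points: 7/8.


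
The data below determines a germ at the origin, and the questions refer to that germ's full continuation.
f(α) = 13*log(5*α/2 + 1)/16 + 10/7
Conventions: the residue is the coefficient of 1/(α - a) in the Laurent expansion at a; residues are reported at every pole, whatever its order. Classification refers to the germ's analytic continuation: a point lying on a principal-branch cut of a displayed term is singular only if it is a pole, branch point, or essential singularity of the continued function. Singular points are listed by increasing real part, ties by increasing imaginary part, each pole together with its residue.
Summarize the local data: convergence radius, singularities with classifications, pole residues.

Branch term (13/16)*log(1 - α/(-2/5)): its argument vanishes at α = -2/5, a logarithmic branch point, modulus 2/5.
The radius of convergence is the smallest modulus among the singular points: 2/5.

Radius of convergence at 0: 2/5.
At -2/5: a logarithmic branch point.


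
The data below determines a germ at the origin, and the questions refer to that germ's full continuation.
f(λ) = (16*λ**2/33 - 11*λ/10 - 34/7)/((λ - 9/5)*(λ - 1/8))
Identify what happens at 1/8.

The point is a pole of order 1.

The denominator factor λ - 1/8 vanishes at 1/8 and appears to the power 1; the numerator there equals -92161/18480, nonzero, and no other factor vanishes.
Hence a pole whose order is the multiplicity, 1.


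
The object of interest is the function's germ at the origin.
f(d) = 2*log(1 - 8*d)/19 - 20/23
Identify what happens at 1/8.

The point is a logarithmic branch point.

The term (2/19)*log(1 - d/(1/8)) has argument 1 - 1/8/(1/8) = 0 at 1/8: a logarithmic (infinitely-sheeted) branch point; the remaining terms are analytic or single-valued there.


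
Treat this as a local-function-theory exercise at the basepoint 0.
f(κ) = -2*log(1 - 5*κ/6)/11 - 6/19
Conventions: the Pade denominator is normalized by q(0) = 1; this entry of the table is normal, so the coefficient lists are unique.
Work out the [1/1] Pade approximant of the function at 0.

The Pade approximant has numerator coefficients [-6/19, 355/1254]; denominator coefficients [1, -5/12].

Taylor coefficients needed (expand at 0): a_0 = -6/19, a_1 = 5/33, a_2 = 25/396.
Write the denominator as Q(κ) = 1 + q1*κ. Requiring Q*f - P = O(κ^3) with deg P <= 1 kills the coefficients of κ^2..κ^2 in Q*f:
  κ^2: a_2 + q1*a_1 = 0, i.e. 25/396 + (5/33)*q1 = 0.
Solving this linear system: q1 = -5/12.
The numerator is Q*f truncated at degree 1: P0 = a_0 = -6/19; P1 = a_1 + q1*a_0 = 355/1254.


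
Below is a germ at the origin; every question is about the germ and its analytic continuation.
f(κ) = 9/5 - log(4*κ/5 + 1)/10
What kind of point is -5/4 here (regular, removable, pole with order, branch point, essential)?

The point is a logarithmic branch point.

The term (-1/10)*log(1 - κ/(-5/4)) has argument 1 - -5/4/(-5/4) = 0 at -5/4: a logarithmic (infinitely-sheeted) branch point; the remaining terms are analytic or single-valued there.


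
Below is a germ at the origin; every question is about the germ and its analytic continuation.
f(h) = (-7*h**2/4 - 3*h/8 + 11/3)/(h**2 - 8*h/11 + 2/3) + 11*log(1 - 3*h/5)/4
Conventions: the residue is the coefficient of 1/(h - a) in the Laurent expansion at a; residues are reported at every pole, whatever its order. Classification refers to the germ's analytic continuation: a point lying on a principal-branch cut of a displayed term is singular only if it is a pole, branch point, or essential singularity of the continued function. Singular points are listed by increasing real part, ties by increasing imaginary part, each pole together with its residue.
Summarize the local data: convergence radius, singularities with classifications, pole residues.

Denominator factor (h**2 - 8*h/11 + 2/3): discriminant -776/363, complex-conjugate roots (4/11) + ((1/33)*sqrt(582))*i and (4/11) - ((1/33)*sqrt(582))*i; poles of order 1, moduli (1/3)*sqrt(6) and (1/3)*sqrt(6).
Branch term (11/4)*log(1 - h/(5/3)): its argument vanishes at h = 5/3, a logarithmic branch point, modulus 5/3.
The radius of convergence is the smallest modulus among the singular points: (1/3)*sqrt(6).
The branch term is analytic at (4/11) - ((1/33)*sqrt(582))*i and contributes nothing to the residue; only the rational part matters.
The factor h**2 - 8*h/11 + 2/3 splits as (h - a)(h - a') with a = (4/11) - ((1/33)*sqrt(582))*i, a' = (4/11) + ((1/33)*sqrt(582))*i. At the order-1 pole a set g(h) = (h - a)*(rational part) = [-7*h**2/4 - 3*h/8 + 11/3] / (h - a').
Simple pole: residue = g(a) at a = (4/11) - ((1/33)*sqrt(582))*i, which is (-145/176) + ((1537/12804)*sqrt(582))*i.
The branch term is analytic at (4/11) + ((1/33)*sqrt(582))*i and contributes nothing to the residue; only the rational part matters.
The factor h**2 - 8*h/11 + 2/3 splits as (h - a)(h - a') with a = (4/11) + ((1/33)*sqrt(582))*i, a' = (4/11) - ((1/33)*sqrt(582))*i. At the order-1 pole a set g(h) = (h - a)*(rational part) = [-7*h**2/4 - 3*h/8 + 11/3] / (h - a').
Simple pole: residue = g(a) at a = (4/11) + ((1/33)*sqrt(582))*i, which is (-145/176) - ((1537/12804)*sqrt(582))*i.
List the singular points by increasing real part (a conjugate pair: the negative imaginary part first).

Radius of convergence at 0: (1/3)*sqrt(6).
At (4/11) - ((1/33)*sqrt(582))*i: a pole of order 1; residue (-145/176) + ((1537/12804)*sqrt(582))*i.
At (4/11) + ((1/33)*sqrt(582))*i: a pole of order 1; residue (-145/176) - ((1537/12804)*sqrt(582))*i.
At 5/3: a logarithmic branch point.


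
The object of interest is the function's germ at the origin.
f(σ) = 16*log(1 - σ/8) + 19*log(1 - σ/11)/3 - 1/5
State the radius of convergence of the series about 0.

The radius of convergence is 8.

Branch term (16)*log(1 - σ/(8)): its argument vanishes at σ = 8, a logarithmic branch point, modulus 8.
Branch term (19/3)*log(1 - σ/(11)): its argument vanishes at σ = 11, a logarithmic branch point, modulus 11.
The radius of convergence is the smallest modulus among the singular points: 8.


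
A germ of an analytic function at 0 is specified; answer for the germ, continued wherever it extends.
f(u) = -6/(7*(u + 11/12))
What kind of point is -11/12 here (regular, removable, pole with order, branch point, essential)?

The denominator factor u + 11/12 vanishes at -11/12 and appears to the power 1; the numerator there equals -6/7, nonzero, and no other factor vanishes.
Hence a pole whose order is the multiplicity, 1.

The point is a pole of order 1.


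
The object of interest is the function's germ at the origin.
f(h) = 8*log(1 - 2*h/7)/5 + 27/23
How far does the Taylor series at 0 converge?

The radius of convergence is 7/2.

Branch term (8/5)*log(1 - h/(7/2)): its argument vanishes at h = 7/2, a logarithmic branch point, modulus 7/2.
The radius of convergence is the smallest modulus among the singular points: 7/2.


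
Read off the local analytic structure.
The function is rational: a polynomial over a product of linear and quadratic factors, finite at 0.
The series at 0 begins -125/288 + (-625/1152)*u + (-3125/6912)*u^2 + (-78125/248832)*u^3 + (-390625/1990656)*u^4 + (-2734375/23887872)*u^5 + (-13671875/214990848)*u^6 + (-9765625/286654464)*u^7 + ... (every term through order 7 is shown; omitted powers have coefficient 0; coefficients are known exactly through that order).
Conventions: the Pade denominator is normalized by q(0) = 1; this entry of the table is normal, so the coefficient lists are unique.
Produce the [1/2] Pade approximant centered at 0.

Taylor coefficients needed (read off): a_0 = -125/288, a_1 = -625/1152, a_2 = -3125/6912, a_3 = -78125/248832.
Write the denominator as Q(u) = 1 + q1*u + q2*u^2. Requiring Q*f - P = O(u^4) with deg P <= 1 kills the coefficients of u^2..u^3 in Q*f:
  u^2: a_2 + q1*a_1 + q2*a_0 = 0, i.e. -3125/6912 + (-625/1152)*q1 + (-125/288)*q2 = 0.
  u^3: a_3 + q1*a_2 + q2*a_1 = 0, i.e. -78125/248832 + (-3125/6912)*q1 + (-625/1152)*q2 = 0.
Solving this linear system: q1 = -10/9, q2 = 25/72.
The numerator is Q*f truncated at degree 1: P0 = a_0 = -125/288; P1 = a_1 + q1*a_0 = -625/10368.

The Pade approximant has numerator coefficients [-125/288, -625/10368]; denominator coefficients [1, -10/9, 25/72].


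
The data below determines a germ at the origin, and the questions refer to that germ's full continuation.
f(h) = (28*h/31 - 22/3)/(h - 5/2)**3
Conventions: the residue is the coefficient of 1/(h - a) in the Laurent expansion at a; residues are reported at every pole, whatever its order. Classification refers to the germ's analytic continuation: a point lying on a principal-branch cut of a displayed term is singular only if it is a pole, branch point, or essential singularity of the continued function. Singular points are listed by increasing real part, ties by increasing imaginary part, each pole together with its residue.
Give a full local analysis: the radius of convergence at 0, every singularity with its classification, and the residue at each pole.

Radius of convergence at 0: 5/2.
At 5/2: a pole of order 3; residue 0.

Denominator factor (h - 5/2)^3: pole of order 3 at 5/2, modulus 5/2.
The radius of convergence is the smallest modulus among the singular points: 5/2.
At the order-3 pole 5/2 set g(h) = (h - (5/2))^3*f(h) = 28*h/31 - 22/3.
Order-3 pole: residue = g''(a)/2; g''(5/2) = 0, so the residue is 0.


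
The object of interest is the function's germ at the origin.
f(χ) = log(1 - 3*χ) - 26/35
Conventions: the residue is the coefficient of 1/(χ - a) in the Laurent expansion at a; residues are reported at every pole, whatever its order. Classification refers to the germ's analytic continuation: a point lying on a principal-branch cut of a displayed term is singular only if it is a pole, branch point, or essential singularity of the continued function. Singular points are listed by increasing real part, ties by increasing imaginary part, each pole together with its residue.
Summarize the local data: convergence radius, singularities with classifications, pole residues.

Branch term (1)*log(1 - χ/(1/3)): its argument vanishes at χ = 1/3, a logarithmic branch point, modulus 1/3.
The radius of convergence is the smallest modulus among the singular points: 1/3.

Radius of convergence at 0: 1/3.
At 1/3: a logarithmic branch point.


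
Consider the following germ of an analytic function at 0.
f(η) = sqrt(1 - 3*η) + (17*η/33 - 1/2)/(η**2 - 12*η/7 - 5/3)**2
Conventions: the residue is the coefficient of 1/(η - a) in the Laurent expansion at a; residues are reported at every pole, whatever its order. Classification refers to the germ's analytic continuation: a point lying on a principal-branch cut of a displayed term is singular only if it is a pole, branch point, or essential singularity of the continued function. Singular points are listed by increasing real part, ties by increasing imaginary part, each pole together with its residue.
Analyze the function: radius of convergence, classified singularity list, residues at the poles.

Denominator factor (η**2 - 12*η/7 - 5/3)^2: discriminant 1412/147, real irrational roots 6/7 + (1/21)*sqrt(1059) and 6/7 - (1/21)*sqrt(1059); poles of order 2, moduli 6/7 + (1/21)*sqrt(1059) and -6/7 + (1/21)*sqrt(1059).
Branch term (1)*sqrt(1 - η/(1/3)): its argument vanishes at η = 1/3, a square-root branch point, modulus 1/3.
The radius of convergence is the smallest modulus among the singular points: 1/3.
The branch term is analytic at 6/7 - (1/21)*sqrt(1059) and contributes nothing to the residue; only the rational part matters.
The factor η**2 - 12*η/7 - 5/3 splits as (η - a)(η - a') with a = 6/7 - (1/21)*sqrt(1059), a' = 6/7 + (1/21)*sqrt(1059). At the order-2 pole a set g(η) = (η - a)^2*(rational part) = [17*η/33 - 1/2] / (η - a')^2.
Order-2 pole: residue = g'(a); g'(6/7 - (1/21)*sqrt(1059)) = -(1323/10965592)*sqrt(1059), so the residue is -(1323/10965592)*sqrt(1059).
The branch term is analytic at 6/7 + (1/21)*sqrt(1059) and contributes nothing to the residue; only the rational part matters.
The factor η**2 - 12*η/7 - 5/3 splits as (η - a)(η - a') with a = 6/7 + (1/21)*sqrt(1059), a' = 6/7 - (1/21)*sqrt(1059). At the order-2 pole a set g(η) = (η - a)^2*(rational part) = [17*η/33 - 1/2] / (η - a')^2.
Order-2 pole: residue = g'(a); g'(6/7 + (1/21)*sqrt(1059)) = (1323/10965592)*sqrt(1059), so the residue is (1323/10965592)*sqrt(1059).
List the singular points by increasing real part (a conjugate pair: the negative imaginary part first).

Radius of convergence at 0: 1/3.
At 6/7 - (1/21)*sqrt(1059): a pole of order 2; residue -(1323/10965592)*sqrt(1059).
At 1/3: an algebraic (square-root) branch point.
At 6/7 + (1/21)*sqrt(1059): a pole of order 2; residue (1323/10965592)*sqrt(1059).


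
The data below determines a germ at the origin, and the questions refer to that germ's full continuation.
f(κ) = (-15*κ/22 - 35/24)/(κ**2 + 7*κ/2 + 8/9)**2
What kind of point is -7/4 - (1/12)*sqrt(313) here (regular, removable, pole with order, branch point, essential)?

The denominator factor κ**2 + 7*κ/2 + 8/9 vanishes at -7/4 - (1/12)*sqrt(313) and appears to the power 2; the numerator there equals -35/132 + (5/88)*sqrt(313), nonzero, and no other factor vanishes.
Hence a pole whose order is the multiplicity, 2.

The point is a pole of order 2.


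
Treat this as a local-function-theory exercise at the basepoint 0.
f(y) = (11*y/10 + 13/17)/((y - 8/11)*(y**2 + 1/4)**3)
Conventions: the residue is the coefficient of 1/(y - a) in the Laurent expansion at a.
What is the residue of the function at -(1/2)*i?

The residue is (-7539763616/4554523805) - (37915383143/4554523805)*i.

The factor y**2 + 1/4 splits as (y - a)(y - a') with a = -(1/2)*i, a' = (1/2)*i. At the order-3 pole a set g(y) = (y - a)^3*f(y) = [(11*y/10 + 13/17)/(y - 8/11)] / (y - a')^3.
Order-3 pole: residue = g''(a)/2; g''(-(1/2)*i) = (-15079527232/4554523805) - (75830766286/4554523805)*i, so the residue is (-7539763616/4554523805) - (37915383143/4554523805)*i.


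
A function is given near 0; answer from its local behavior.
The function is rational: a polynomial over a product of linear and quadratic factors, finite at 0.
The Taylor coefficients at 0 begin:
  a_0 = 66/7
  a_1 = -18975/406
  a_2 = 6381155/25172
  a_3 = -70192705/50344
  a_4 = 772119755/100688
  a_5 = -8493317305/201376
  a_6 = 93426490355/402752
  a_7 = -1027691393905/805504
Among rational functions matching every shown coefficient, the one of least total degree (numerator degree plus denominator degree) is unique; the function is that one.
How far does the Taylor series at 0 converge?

The radius of convergence is 2/11.

No rational of total degree below 3 reproduces all 8 coefficients; solving the [2/1] Pade equations on them gives f(φ) = (-20*φ**2/31 + 27*φ/29 + 12/7)/(φ + 2/11), whose expansion matches every shown term.
Denominator factor (φ + 2/11): pole of order 1 at -2/11, modulus 2/11.
The radius of convergence is the smallest modulus among the singular points: 2/11.


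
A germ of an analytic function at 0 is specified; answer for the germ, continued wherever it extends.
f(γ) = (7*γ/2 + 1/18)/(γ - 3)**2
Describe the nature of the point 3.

The point is a pole of order 2.

The denominator factor γ - 3 vanishes at 3 and appears to the power 2; the numerator there equals 95/9, nonzero, and no other factor vanishes.
Hence a pole whose order is the multiplicity, 2.


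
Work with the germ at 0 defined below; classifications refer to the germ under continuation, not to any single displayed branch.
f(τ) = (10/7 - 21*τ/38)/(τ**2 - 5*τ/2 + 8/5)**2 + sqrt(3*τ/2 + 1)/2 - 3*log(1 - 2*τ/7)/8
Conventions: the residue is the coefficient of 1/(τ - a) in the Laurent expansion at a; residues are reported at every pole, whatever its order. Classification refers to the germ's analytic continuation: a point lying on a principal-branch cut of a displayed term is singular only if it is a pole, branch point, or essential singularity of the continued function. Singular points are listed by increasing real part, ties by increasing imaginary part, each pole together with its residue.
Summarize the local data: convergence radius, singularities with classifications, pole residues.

Radius of convergence at 0: 2/3.
At -2/3: an algebraic (square-root) branch point.
At (5/4) - ((1/20)*sqrt(15))*i: a pole of order 2; residue ((7850/1197)*sqrt(15))*i.
At (5/4) + ((1/20)*sqrt(15))*i: a pole of order 2; residue -((7850/1197)*sqrt(15))*i.
At 7/2: a logarithmic branch point.

Denominator factor (τ**2 - 5*τ/2 + 8/5)^2: discriminant -3/20, complex-conjugate roots (5/4) + ((1/20)*sqrt(15))*i and (5/4) - ((1/20)*sqrt(15))*i; poles of order 2, moduli (2/5)*sqrt(10) and (2/5)*sqrt(10).
Branch term (-3/8)*log(1 - τ/(7/2)): its argument vanishes at τ = 7/2, a logarithmic branch point, modulus 7/2.
Branch term (1/2)*sqrt(1 - τ/(-2/3)): its argument vanishes at τ = -2/3, a square-root branch point, modulus 2/3.
The radius of convergence is the smallest modulus among the singular points: 2/3.
The branch terms are analytic at (5/4) - ((1/20)*sqrt(15))*i and contribute nothing to the residue; only the rational part matters.
The factor τ**2 - 5*τ/2 + 8/5 splits as (τ - a)(τ - a') with a = (5/4) - ((1/20)*sqrt(15))*i, a' = (5/4) + ((1/20)*sqrt(15))*i. At the order-2 pole a set g(τ) = (τ - a)^2*(rational part) = [10/7 - 21*τ/38] / (τ - a')^2.
Order-2 pole: residue = g'(a); g'((5/4) - ((1/20)*sqrt(15))*i) = ((7850/1197)*sqrt(15))*i, so the residue is ((7850/1197)*sqrt(15))*i.
The branch terms are analytic at (5/4) + ((1/20)*sqrt(15))*i and contribute nothing to the residue; only the rational part matters.
The factor τ**2 - 5*τ/2 + 8/5 splits as (τ - a)(τ - a') with a = (5/4) + ((1/20)*sqrt(15))*i, a' = (5/4) - ((1/20)*sqrt(15))*i. At the order-2 pole a set g(τ) = (τ - a)^2*(rational part) = [10/7 - 21*τ/38] / (τ - a')^2.
Order-2 pole: residue = g'(a); g'((5/4) + ((1/20)*sqrt(15))*i) = -((7850/1197)*sqrt(15))*i, so the residue is -((7850/1197)*sqrt(15))*i.
List the singular points by increasing real part (a conjugate pair: the negative imaginary part first).


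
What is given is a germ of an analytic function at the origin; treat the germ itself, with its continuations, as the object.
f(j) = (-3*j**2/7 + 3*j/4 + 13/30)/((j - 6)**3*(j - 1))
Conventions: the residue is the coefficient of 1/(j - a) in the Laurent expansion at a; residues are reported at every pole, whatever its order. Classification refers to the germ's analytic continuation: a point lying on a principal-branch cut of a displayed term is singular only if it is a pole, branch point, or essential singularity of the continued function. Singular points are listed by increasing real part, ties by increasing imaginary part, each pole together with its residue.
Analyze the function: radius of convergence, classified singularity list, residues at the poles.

Denominator factor (j - 6)^3: pole of order 3 at 6, modulus 6.
Denominator factor (j - 1): pole of order 1 at 1, modulus 1.
The radius of convergence is the smallest modulus among the singular points: 1.
At the order-1 pole 1 set g(j) = (j - (1))*f(j) = (-3*j**2/7 + 3*j/4 + 13/30)/(j - 6)**3.
Simple pole: residue = g(a) at a = 1, which is -317/52500.
At the order-3 pole 6 set g(j) = (j - (6))^3*f(j) = (-3*j**2/7 + 3*j/4 + 13/30)/(j - 1).
Order-3 pole: residue = g''(a)/2; g''(6) = 317/26250, so the residue is 317/52500.
List the singular points by increasing real part (a conjugate pair: the negative imaginary part first).

Radius of convergence at 0: 1.
At 1: a pole of order 1; residue -317/52500.
At 6: a pole of order 3; residue 317/52500.
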